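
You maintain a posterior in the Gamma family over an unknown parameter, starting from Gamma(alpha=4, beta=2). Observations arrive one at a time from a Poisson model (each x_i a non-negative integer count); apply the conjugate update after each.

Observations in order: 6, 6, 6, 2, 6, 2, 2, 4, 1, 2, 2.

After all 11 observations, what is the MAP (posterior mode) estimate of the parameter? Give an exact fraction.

obs 1: x=6 → posterior Gamma(10, 3)
obs 2: x=6 → posterior Gamma(16, 4)
obs 3: x=6 → posterior Gamma(22, 5)
obs 4: x=2 → posterior Gamma(24, 6)
obs 5: x=6 → posterior Gamma(30, 7)
obs 6: x=2 → posterior Gamma(32, 8)
obs 7: x=2 → posterior Gamma(34, 9)
obs 8: x=4 → posterior Gamma(38, 10)
obs 9: x=1 → posterior Gamma(39, 11)
obs 10: x=2 → posterior Gamma(41, 12)
obs 11: x=2 → posterior Gamma(43, 13)

42/13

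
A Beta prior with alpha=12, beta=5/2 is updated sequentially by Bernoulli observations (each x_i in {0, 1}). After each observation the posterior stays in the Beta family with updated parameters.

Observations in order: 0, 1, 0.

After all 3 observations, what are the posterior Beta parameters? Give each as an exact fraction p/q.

alpha=13, beta=9/2

obs 1: x=0 → posterior Beta(12, 7/2)
obs 2: x=1 → posterior Beta(13, 7/2)
obs 3: x=0 → posterior Beta(13, 9/2)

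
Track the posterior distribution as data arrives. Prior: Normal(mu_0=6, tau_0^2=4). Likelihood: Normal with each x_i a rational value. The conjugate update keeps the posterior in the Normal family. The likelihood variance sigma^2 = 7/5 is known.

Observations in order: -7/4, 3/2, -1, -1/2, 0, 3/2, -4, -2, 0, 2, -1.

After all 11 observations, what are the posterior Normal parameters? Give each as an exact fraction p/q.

obs 1: x=-7/4 → posterior Normal(7/27, 28/27)
obs 2: x=3/2 → posterior Normal(37/47, 28/47)
obs 3: x=-1 → posterior Normal(17/67, 28/67)
obs 4: x=-1/2 → posterior Normal(7/87, 28/87)
obs 5: x=0 → posterior Normal(7/107, 28/107)
obs 6: x=3/2 → posterior Normal(37/127, 28/127)
obs 7: x=-4 → posterior Normal(-43/147, 4/21)
obs 8: x=-2 → posterior Normal(-83/167, 28/167)
obs 9: x=0 → posterior Normal(-83/187, 28/187)
obs 10: x=2 → posterior Normal(-43/207, 28/207)
obs 11: x=-1 → posterior Normal(-63/227, 28/227)

mu_0=-63/227, tau_0^2=28/227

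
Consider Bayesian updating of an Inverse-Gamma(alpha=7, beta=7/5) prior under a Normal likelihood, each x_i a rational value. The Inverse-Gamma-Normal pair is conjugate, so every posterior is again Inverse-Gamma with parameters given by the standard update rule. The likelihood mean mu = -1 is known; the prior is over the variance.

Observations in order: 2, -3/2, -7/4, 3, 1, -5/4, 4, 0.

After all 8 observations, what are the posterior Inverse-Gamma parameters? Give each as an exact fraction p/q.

obs 1: x=2 → posterior Inverse-Gamma(15/2, 59/10)
obs 2: x=-3/2 → posterior Inverse-Gamma(8, 241/40)
obs 3: x=-7/4 → posterior Inverse-Gamma(17/2, 1009/160)
obs 4: x=3 → posterior Inverse-Gamma(9, 2289/160)
obs 5: x=1 → posterior Inverse-Gamma(19/2, 2609/160)
obs 6: x=-5/4 → posterior Inverse-Gamma(10, 1307/80)
obs 7: x=4 → posterior Inverse-Gamma(21/2, 2307/80)
obs 8: x=0 → posterior Inverse-Gamma(11, 2347/80)

alpha=11, beta=2347/80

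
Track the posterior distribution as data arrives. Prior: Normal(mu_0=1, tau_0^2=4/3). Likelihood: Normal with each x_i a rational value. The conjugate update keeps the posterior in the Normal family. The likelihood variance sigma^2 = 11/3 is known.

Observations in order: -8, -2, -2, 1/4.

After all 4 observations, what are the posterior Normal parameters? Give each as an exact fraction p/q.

mu_0=-4/3, tau_0^2=44/81

obs 1: x=-8 → posterior Normal(-7/5, 44/45)
obs 2: x=-2 → posterior Normal(-29/19, 44/57)
obs 3: x=-2 → posterior Normal(-37/23, 44/69)
obs 4: x=1/4 → posterior Normal(-4/3, 44/81)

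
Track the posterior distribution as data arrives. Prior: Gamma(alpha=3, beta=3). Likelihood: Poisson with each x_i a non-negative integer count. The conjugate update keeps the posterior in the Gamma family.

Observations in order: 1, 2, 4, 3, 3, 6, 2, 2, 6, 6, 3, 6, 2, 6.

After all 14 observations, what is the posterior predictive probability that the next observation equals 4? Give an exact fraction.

10030047833058178153384442759959919603510022148297982584584854694451824055/57550328299204093576611927479442647637091444943213581975248672682269474816

obs 1: x=1 → posterior Gamma(4, 4)
obs 2: x=2 → posterior Gamma(6, 5)
obs 3: x=4 → posterior Gamma(10, 6)
obs 4: x=3 → posterior Gamma(13, 7)
obs 5: x=3 → posterior Gamma(16, 8)
obs 6: x=6 → posterior Gamma(22, 9)
obs 7: x=2 → posterior Gamma(24, 10)
obs 8: x=2 → posterior Gamma(26, 11)
obs 9: x=6 → posterior Gamma(32, 12)
obs 10: x=6 → posterior Gamma(38, 13)
obs 11: x=3 → posterior Gamma(41, 14)
obs 12: x=6 → posterior Gamma(47, 15)
obs 13: x=2 → posterior Gamma(49, 16)
obs 14: x=6 → posterior Gamma(55, 17)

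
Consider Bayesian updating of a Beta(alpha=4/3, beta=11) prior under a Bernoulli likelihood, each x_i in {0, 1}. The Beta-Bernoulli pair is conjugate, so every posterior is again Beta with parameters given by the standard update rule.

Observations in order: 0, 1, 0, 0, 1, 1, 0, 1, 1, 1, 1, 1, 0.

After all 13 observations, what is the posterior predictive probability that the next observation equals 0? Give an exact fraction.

obs 1: x=0 → posterior Beta(4/3, 12)
obs 2: x=1 → posterior Beta(7/3, 12)
obs 3: x=0 → posterior Beta(7/3, 13)
obs 4: x=0 → posterior Beta(7/3, 14)
obs 5: x=1 → posterior Beta(10/3, 14)
obs 6: x=1 → posterior Beta(13/3, 14)
obs 7: x=0 → posterior Beta(13/3, 15)
obs 8: x=1 → posterior Beta(16/3, 15)
obs 9: x=1 → posterior Beta(19/3, 15)
obs 10: x=1 → posterior Beta(22/3, 15)
obs 11: x=1 → posterior Beta(25/3, 15)
obs 12: x=1 → posterior Beta(28/3, 15)
obs 13: x=0 → posterior Beta(28/3, 16)

12/19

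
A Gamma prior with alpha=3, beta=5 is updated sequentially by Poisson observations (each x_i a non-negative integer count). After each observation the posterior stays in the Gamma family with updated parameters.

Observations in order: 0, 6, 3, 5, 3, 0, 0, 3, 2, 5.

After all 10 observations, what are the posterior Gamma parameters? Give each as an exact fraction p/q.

alpha=30, beta=15

obs 1: x=0 → posterior Gamma(3, 6)
obs 2: x=6 → posterior Gamma(9, 7)
obs 3: x=3 → posterior Gamma(12, 8)
obs 4: x=5 → posterior Gamma(17, 9)
obs 5: x=3 → posterior Gamma(20, 10)
obs 6: x=0 → posterior Gamma(20, 11)
obs 7: x=0 → posterior Gamma(20, 12)
obs 8: x=3 → posterior Gamma(23, 13)
obs 9: x=2 → posterior Gamma(25, 14)
obs 10: x=5 → posterior Gamma(30, 15)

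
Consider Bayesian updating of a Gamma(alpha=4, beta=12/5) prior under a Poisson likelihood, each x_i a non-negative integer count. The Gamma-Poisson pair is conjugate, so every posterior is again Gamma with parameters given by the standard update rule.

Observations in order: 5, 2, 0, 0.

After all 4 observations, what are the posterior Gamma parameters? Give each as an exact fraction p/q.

alpha=11, beta=32/5

obs 1: x=5 → posterior Gamma(9, 17/5)
obs 2: x=2 → posterior Gamma(11, 22/5)
obs 3: x=0 → posterior Gamma(11, 27/5)
obs 4: x=0 → posterior Gamma(11, 32/5)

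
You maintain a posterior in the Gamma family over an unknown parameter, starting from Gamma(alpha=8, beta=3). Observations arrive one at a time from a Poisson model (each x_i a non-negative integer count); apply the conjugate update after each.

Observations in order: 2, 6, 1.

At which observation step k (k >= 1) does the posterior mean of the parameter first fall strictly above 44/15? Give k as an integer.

obs 1: x=2 → posterior Gamma(10, 4)
obs 2: x=6 → posterior Gamma(16, 5)
obs 3: x=1 → posterior Gamma(17, 6)

k = 2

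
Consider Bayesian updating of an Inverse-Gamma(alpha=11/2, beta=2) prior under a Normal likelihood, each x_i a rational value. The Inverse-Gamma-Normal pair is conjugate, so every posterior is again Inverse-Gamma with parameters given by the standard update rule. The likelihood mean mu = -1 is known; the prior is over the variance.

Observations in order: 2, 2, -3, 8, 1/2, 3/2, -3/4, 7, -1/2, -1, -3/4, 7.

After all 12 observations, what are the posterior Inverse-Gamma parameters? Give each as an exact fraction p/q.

obs 1: x=2 → posterior Inverse-Gamma(6, 13/2)
obs 2: x=2 → posterior Inverse-Gamma(13/2, 11)
obs 3: x=-3 → posterior Inverse-Gamma(7, 13)
obs 4: x=8 → posterior Inverse-Gamma(15/2, 107/2)
obs 5: x=1/2 → posterior Inverse-Gamma(8, 437/8)
obs 6: x=3/2 → posterior Inverse-Gamma(17/2, 231/4)
obs 7: x=-3/4 → posterior Inverse-Gamma(9, 1849/32)
obs 8: x=7 → posterior Inverse-Gamma(19/2, 2873/32)
obs 9: x=-1/2 → posterior Inverse-Gamma(10, 2877/32)
obs 10: x=-1 → posterior Inverse-Gamma(21/2, 2877/32)
obs 11: x=-3/4 → posterior Inverse-Gamma(11, 1439/16)
obs 12: x=7 → posterior Inverse-Gamma(23/2, 1951/16)

alpha=23/2, beta=1951/16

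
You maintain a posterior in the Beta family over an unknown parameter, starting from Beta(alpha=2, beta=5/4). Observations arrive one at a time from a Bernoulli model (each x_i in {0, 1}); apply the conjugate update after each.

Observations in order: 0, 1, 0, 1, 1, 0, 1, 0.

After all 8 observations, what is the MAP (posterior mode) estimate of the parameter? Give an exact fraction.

20/37

obs 1: x=0 → posterior Beta(2, 9/4)
obs 2: x=1 → posterior Beta(3, 9/4)
obs 3: x=0 → posterior Beta(3, 13/4)
obs 4: x=1 → posterior Beta(4, 13/4)
obs 5: x=1 → posterior Beta(5, 13/4)
obs 6: x=0 → posterior Beta(5, 17/4)
obs 7: x=1 → posterior Beta(6, 17/4)
obs 8: x=0 → posterior Beta(6, 21/4)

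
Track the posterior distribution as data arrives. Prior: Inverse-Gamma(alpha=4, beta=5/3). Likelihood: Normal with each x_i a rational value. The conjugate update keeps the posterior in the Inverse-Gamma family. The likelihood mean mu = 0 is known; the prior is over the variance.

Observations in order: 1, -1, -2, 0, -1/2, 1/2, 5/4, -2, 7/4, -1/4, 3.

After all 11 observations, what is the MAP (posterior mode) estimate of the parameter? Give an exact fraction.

1321/1008

obs 1: x=1 → posterior Inverse-Gamma(9/2, 13/6)
obs 2: x=-1 → posterior Inverse-Gamma(5, 8/3)
obs 3: x=-2 → posterior Inverse-Gamma(11/2, 14/3)
obs 4: x=0 → posterior Inverse-Gamma(6, 14/3)
obs 5: x=-1/2 → posterior Inverse-Gamma(13/2, 115/24)
obs 6: x=1/2 → posterior Inverse-Gamma(7, 59/12)
obs 7: x=5/4 → posterior Inverse-Gamma(15/2, 547/96)
obs 8: x=-2 → posterior Inverse-Gamma(8, 739/96)
obs 9: x=7/4 → posterior Inverse-Gamma(17/2, 443/48)
obs 10: x=-1/4 → posterior Inverse-Gamma(9, 889/96)
obs 11: x=3 → posterior Inverse-Gamma(19/2, 1321/96)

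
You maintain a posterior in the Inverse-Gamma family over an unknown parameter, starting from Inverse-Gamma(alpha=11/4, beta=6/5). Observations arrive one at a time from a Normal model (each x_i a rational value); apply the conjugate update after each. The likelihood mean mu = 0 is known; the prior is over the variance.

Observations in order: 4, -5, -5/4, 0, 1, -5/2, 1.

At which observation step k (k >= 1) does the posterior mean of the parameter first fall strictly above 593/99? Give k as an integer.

k = 2

obs 1: x=4 → posterior Inverse-Gamma(13/4, 46/5)
obs 2: x=-5 → posterior Inverse-Gamma(15/4, 217/10)
obs 3: x=-5/4 → posterior Inverse-Gamma(17/4, 3597/160)
obs 4: x=0 → posterior Inverse-Gamma(19/4, 3597/160)
obs 5: x=1 → posterior Inverse-Gamma(21/4, 3677/160)
obs 6: x=-5/2 → posterior Inverse-Gamma(23/4, 4177/160)
obs 7: x=1 → posterior Inverse-Gamma(25/4, 4257/160)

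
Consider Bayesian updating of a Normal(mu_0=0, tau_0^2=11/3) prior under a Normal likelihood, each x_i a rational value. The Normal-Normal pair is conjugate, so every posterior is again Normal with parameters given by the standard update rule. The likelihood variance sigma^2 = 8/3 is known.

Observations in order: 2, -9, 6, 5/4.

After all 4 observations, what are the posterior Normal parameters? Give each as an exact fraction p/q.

obs 1: x=2 → posterior Normal(22/19, 88/57)
obs 2: x=-9 → posterior Normal(-77/30, 44/45)
obs 3: x=6 → posterior Normal(-11/41, 88/123)
obs 4: x=5/4 → posterior Normal(11/208, 22/39)

mu_0=11/208, tau_0^2=22/39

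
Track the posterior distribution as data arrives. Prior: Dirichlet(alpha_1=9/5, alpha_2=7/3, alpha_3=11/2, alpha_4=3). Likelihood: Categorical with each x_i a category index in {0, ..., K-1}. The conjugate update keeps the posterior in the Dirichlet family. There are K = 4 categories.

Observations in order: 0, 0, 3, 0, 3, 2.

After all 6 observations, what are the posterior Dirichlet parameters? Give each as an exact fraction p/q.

obs 1: x=0 → posterior Dirichlet(14/5, 7/3, 11/2, 3)
obs 2: x=0 → posterior Dirichlet(19/5, 7/3, 11/2, 3)
obs 3: x=3 → posterior Dirichlet(19/5, 7/3, 11/2, 4)
obs 4: x=0 → posterior Dirichlet(24/5, 7/3, 11/2, 4)
obs 5: x=3 → posterior Dirichlet(24/5, 7/3, 11/2, 5)
obs 6: x=2 → posterior Dirichlet(24/5, 7/3, 13/2, 5)

alpha_1=24/5, alpha_2=7/3, alpha_3=13/2, alpha_4=5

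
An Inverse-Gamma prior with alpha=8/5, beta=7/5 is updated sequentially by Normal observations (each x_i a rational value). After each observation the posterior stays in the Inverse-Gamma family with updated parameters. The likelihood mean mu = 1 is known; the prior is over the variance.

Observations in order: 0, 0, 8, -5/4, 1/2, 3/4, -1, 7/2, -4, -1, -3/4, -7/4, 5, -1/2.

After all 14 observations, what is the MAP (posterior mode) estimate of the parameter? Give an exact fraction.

1273/192

obs 1: x=0 → posterior Inverse-Gamma(21/10, 19/10)
obs 2: x=0 → posterior Inverse-Gamma(13/5, 12/5)
obs 3: x=8 → posterior Inverse-Gamma(31/10, 269/10)
obs 4: x=-5/4 → posterior Inverse-Gamma(18/5, 4709/160)
obs 5: x=1/2 → posterior Inverse-Gamma(41/10, 4729/160)
obs 6: x=3/4 → posterior Inverse-Gamma(23/5, 2367/80)
obs 7: x=-1 → posterior Inverse-Gamma(51/10, 2527/80)
obs 8: x=7/2 → posterior Inverse-Gamma(28/5, 2777/80)
obs 9: x=-4 → posterior Inverse-Gamma(61/10, 3777/80)
obs 10: x=-1 → posterior Inverse-Gamma(33/5, 3937/80)
obs 11: x=-3/4 → posterior Inverse-Gamma(71/10, 8119/160)
obs 12: x=-7/4 → posterior Inverse-Gamma(38/5, 2181/40)
obs 13: x=5 → posterior Inverse-Gamma(81/10, 2501/40)
obs 14: x=-1/2 → posterior Inverse-Gamma(43/5, 1273/20)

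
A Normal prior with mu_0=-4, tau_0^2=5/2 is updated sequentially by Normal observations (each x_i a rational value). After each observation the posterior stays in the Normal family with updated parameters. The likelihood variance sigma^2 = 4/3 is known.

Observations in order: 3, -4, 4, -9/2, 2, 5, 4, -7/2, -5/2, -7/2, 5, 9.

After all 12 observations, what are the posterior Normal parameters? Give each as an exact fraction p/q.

mu_0=89/94, tau_0^2=5/47

obs 1: x=3 → posterior Normal(13/23, 20/23)
obs 2: x=-4 → posterior Normal(-47/38, 10/19)
obs 3: x=4 → posterior Normal(13/53, 20/53)
obs 4: x=-9/2 → posterior Normal(-109/136, 5/17)
obs 5: x=2 → posterior Normal(-49/166, 20/83)
obs 6: x=5 → posterior Normal(101/196, 10/49)
obs 7: x=4 → posterior Normal(221/226, 20/113)
obs 8: x=-7/2 → posterior Normal(29/64, 5/32)
obs 9: x=-5/2 → posterior Normal(41/286, 20/143)
obs 10: x=-7/2 → posterior Normal(-16/79, 10/79)
obs 11: x=5 → posterior Normal(43/173, 20/173)
obs 12: x=9 → posterior Normal(89/94, 5/47)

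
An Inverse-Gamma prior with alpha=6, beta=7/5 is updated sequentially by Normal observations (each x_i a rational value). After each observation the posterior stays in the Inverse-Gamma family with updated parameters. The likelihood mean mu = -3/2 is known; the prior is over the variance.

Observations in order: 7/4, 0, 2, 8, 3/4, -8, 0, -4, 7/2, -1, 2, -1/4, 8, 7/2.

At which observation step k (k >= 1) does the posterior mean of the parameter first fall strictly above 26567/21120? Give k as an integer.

obs 1: x=7/4 → posterior Inverse-Gamma(13/2, 1069/160)
obs 2: x=0 → posterior Inverse-Gamma(7, 1249/160)
obs 3: x=2 → posterior Inverse-Gamma(15/2, 2229/160)
obs 4: x=8 → posterior Inverse-Gamma(8, 9449/160)
obs 5: x=3/4 → posterior Inverse-Gamma(17/2, 4927/80)
obs 6: x=-8 → posterior Inverse-Gamma(9, 6617/80)
obs 7: x=0 → posterior Inverse-Gamma(19/2, 6707/80)
obs 8: x=-4 → posterior Inverse-Gamma(10, 6957/80)
obs 9: x=7/2 → posterior Inverse-Gamma(21/2, 7957/80)
obs 10: x=-1 → posterior Inverse-Gamma(11, 7967/80)
obs 11: x=2 → posterior Inverse-Gamma(23/2, 8457/80)
obs 12: x=-1/4 → posterior Inverse-Gamma(12, 17039/160)
obs 13: x=8 → posterior Inverse-Gamma(25/2, 24259/160)
obs 14: x=7/2 → posterior Inverse-Gamma(13, 26259/160)

k = 2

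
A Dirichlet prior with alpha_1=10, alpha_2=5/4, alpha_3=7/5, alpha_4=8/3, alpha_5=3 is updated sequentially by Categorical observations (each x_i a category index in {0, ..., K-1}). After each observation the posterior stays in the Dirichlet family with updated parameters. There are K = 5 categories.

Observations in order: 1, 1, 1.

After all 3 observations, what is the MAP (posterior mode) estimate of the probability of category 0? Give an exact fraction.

540/979

obs 1: x=1 → posterior Dirichlet(10, 9/4, 7/5, 8/3, 3)
obs 2: x=1 → posterior Dirichlet(10, 13/4, 7/5, 8/3, 3)
obs 3: x=1 → posterior Dirichlet(10, 17/4, 7/5, 8/3, 3)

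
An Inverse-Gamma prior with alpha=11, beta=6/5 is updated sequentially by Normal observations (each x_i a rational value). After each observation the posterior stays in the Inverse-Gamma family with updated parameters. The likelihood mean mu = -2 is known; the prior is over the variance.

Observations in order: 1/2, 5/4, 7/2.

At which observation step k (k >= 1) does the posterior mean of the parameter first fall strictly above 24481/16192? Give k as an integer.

obs 1: x=1/2 → posterior Inverse-Gamma(23/2, 173/40)
obs 2: x=5/4 → posterior Inverse-Gamma(12, 1537/160)
obs 3: x=7/2 → posterior Inverse-Gamma(25/2, 3957/160)

k = 3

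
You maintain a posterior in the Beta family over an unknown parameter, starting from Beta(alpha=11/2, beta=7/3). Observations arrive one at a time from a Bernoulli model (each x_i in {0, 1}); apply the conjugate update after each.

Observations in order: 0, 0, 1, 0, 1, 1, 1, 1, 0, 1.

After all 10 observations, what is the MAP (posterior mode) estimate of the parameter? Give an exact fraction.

obs 1: x=0 → posterior Beta(11/2, 10/3)
obs 2: x=0 → posterior Beta(11/2, 13/3)
obs 3: x=1 → posterior Beta(13/2, 13/3)
obs 4: x=0 → posterior Beta(13/2, 16/3)
obs 5: x=1 → posterior Beta(15/2, 16/3)
obs 6: x=1 → posterior Beta(17/2, 16/3)
obs 7: x=1 → posterior Beta(19/2, 16/3)
obs 8: x=1 → posterior Beta(21/2, 16/3)
obs 9: x=0 → posterior Beta(21/2, 19/3)
obs 10: x=1 → posterior Beta(23/2, 19/3)

63/95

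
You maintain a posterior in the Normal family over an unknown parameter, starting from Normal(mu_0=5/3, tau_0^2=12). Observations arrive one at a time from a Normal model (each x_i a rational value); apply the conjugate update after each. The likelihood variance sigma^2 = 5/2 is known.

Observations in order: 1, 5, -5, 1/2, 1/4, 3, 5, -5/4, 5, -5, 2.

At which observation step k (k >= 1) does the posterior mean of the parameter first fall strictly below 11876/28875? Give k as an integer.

k = 5

obs 1: x=1 → posterior Normal(97/87, 60/29)
obs 2: x=5 → posterior Normal(457/159, 60/53)
obs 3: x=-5 → posterior Normal(97/231, 60/77)
obs 4: x=1/2 → posterior Normal(133/303, 60/101)
obs 5: x=1/4 → posterior Normal(151/375, 12/25)
obs 6: x=3 → posterior Normal(367/447, 60/149)
obs 7: x=5 → posterior Normal(727/519, 60/173)
obs 8: x=-5/4 → posterior Normal(637/591, 60/197)
obs 9: x=5 → posterior Normal(997/663, 60/221)
obs 10: x=-5 → posterior Normal(13/15, 12/49)
obs 11: x=2 → posterior Normal(781/807, 60/269)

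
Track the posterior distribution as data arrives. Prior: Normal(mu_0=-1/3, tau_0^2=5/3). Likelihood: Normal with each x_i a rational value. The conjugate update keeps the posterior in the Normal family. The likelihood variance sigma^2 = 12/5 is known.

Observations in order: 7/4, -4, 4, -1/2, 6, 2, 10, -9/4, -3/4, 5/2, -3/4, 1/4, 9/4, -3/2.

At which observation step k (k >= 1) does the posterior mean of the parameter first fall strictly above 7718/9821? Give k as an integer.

obs 1: x=7/4 → posterior Normal(127/244, 60/61)
obs 2: x=-4 → posterior Normal(-273/344, 30/43)
obs 3: x=4 → posterior Normal(127/444, 20/37)
obs 4: x=-1/2 → posterior Normal(77/544, 15/34)
obs 5: x=6 → posterior Normal(677/644, 60/161)
obs 6: x=2 → posterior Normal(877/744, 10/31)
obs 7: x=10 → posterior Normal(1877/844, 60/211)
obs 8: x=-9/4 → posterior Normal(7/4, 15/59)
obs 9: x=-3/4 → posterior Normal(1577/1044, 20/87)
obs 10: x=5/2 → posterior Normal(1827/1144, 30/143)
obs 11: x=-3/4 → posterior Normal(438/311, 60/311)
obs 12: x=1/4 → posterior Normal(1777/1344, 5/28)
obs 13: x=9/4 → posterior Normal(1001/722, 60/361)
obs 14: x=-3/2 → posterior Normal(463/386, 30/193)

k = 5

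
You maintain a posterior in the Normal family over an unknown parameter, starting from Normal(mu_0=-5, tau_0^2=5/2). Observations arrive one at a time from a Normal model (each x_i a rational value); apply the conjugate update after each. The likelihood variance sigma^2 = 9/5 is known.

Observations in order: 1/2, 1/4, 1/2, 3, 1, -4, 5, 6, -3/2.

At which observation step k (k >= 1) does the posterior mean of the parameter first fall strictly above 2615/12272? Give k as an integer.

obs 1: x=1/2 → posterior Normal(-155/86, 45/43)
obs 2: x=1/4 → posterior Normal(-285/272, 45/68)
obs 3: x=1/2 → posterior Normal(-235/372, 15/31)
obs 4: x=3 → posterior Normal(65/472, 45/118)
obs 5: x=1 → posterior Normal(15/52, 45/143)
obs 6: x=-4 → posterior Normal(-235/672, 15/56)
obs 7: x=5 → posterior Normal(265/772, 45/193)
obs 8: x=6 → posterior Normal(865/872, 45/218)
obs 9: x=-3/2 → posterior Normal(715/972, 5/27)

k = 5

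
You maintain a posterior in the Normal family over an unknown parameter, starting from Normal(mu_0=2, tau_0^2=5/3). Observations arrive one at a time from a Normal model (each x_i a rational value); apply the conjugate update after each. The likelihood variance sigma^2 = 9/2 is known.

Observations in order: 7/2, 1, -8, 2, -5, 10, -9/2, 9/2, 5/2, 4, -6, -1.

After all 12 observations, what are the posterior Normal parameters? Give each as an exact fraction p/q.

obs 1: x=7/2 → posterior Normal(89/37, 45/37)
obs 2: x=1 → posterior Normal(99/47, 45/47)
obs 3: x=-8 → posterior Normal(1/3, 15/19)
obs 4: x=2 → posterior Normal(39/67, 45/67)
obs 5: x=-5 → posterior Normal(-1/7, 45/77)
obs 6: x=10 → posterior Normal(89/87, 15/29)
obs 7: x=-9/2 → posterior Normal(44/97, 45/97)
obs 8: x=9/2 → posterior Normal(89/107, 45/107)
obs 9: x=5/2 → posterior Normal(38/39, 5/13)
obs 10: x=4 → posterior Normal(154/127, 45/127)
obs 11: x=-6 → posterior Normal(94/137, 45/137)
obs 12: x=-1 → posterior Normal(4/7, 15/49)

mu_0=4/7, tau_0^2=15/49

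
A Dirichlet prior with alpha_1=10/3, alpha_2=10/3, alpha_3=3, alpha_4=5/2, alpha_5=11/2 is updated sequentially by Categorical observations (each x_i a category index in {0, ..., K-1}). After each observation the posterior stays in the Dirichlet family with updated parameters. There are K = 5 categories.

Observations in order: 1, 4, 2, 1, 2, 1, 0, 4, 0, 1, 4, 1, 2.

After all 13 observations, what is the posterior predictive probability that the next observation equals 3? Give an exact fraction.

15/184

obs 1: x=1 → posterior Dirichlet(10/3, 13/3, 3, 5/2, 11/2)
obs 2: x=4 → posterior Dirichlet(10/3, 13/3, 3, 5/2, 13/2)
obs 3: x=2 → posterior Dirichlet(10/3, 13/3, 4, 5/2, 13/2)
obs 4: x=1 → posterior Dirichlet(10/3, 16/3, 4, 5/2, 13/2)
obs 5: x=2 → posterior Dirichlet(10/3, 16/3, 5, 5/2, 13/2)
obs 6: x=1 → posterior Dirichlet(10/3, 19/3, 5, 5/2, 13/2)
obs 7: x=0 → posterior Dirichlet(13/3, 19/3, 5, 5/2, 13/2)
obs 8: x=4 → posterior Dirichlet(13/3, 19/3, 5, 5/2, 15/2)
obs 9: x=0 → posterior Dirichlet(16/3, 19/3, 5, 5/2, 15/2)
obs 10: x=1 → posterior Dirichlet(16/3, 22/3, 5, 5/2, 15/2)
obs 11: x=4 → posterior Dirichlet(16/3, 22/3, 5, 5/2, 17/2)
obs 12: x=1 → posterior Dirichlet(16/3, 25/3, 5, 5/2, 17/2)
obs 13: x=2 → posterior Dirichlet(16/3, 25/3, 6, 5/2, 17/2)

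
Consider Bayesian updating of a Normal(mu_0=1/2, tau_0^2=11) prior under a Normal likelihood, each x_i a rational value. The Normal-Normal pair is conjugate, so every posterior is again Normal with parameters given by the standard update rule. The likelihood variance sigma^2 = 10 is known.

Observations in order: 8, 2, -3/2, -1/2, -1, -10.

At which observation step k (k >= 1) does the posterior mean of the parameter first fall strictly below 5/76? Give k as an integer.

obs 1: x=8 → posterior Normal(31/7, 110/21)
obs 2: x=2 → posterior Normal(115/32, 55/16)
obs 3: x=-3/2 → posterior Normal(197/86, 110/43)
obs 4: x=-1/2 → posterior Normal(31/18, 55/27)
obs 5: x=-1 → posterior Normal(82/65, 22/13)
obs 6: x=-10 → posterior Normal(-7/19, 55/38)

k = 6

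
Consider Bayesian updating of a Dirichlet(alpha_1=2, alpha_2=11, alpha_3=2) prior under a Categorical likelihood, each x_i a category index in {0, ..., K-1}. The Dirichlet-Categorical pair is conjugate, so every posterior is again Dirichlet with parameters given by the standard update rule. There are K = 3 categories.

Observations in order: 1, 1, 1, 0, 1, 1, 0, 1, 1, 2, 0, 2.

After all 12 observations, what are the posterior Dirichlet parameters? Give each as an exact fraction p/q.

alpha_1=5, alpha_2=18, alpha_3=4

obs 1: x=1 → posterior Dirichlet(2, 12, 2)
obs 2: x=1 → posterior Dirichlet(2, 13, 2)
obs 3: x=1 → posterior Dirichlet(2, 14, 2)
obs 4: x=0 → posterior Dirichlet(3, 14, 2)
obs 5: x=1 → posterior Dirichlet(3, 15, 2)
obs 6: x=1 → posterior Dirichlet(3, 16, 2)
obs 7: x=0 → posterior Dirichlet(4, 16, 2)
obs 8: x=1 → posterior Dirichlet(4, 17, 2)
obs 9: x=1 → posterior Dirichlet(4, 18, 2)
obs 10: x=2 → posterior Dirichlet(4, 18, 3)
obs 11: x=0 → posterior Dirichlet(5, 18, 3)
obs 12: x=2 → posterior Dirichlet(5, 18, 4)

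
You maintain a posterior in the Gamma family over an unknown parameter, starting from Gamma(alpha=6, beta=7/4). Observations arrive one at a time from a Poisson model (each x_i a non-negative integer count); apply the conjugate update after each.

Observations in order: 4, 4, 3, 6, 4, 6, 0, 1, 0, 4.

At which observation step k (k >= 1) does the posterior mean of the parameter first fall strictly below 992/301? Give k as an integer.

k = 9

obs 1: x=4 → posterior Gamma(10, 11/4)
obs 2: x=4 → posterior Gamma(14, 15/4)
obs 3: x=3 → posterior Gamma(17, 19/4)
obs 4: x=6 → posterior Gamma(23, 23/4)
obs 5: x=4 → posterior Gamma(27, 27/4)
obs 6: x=6 → posterior Gamma(33, 31/4)
obs 7: x=0 → posterior Gamma(33, 35/4)
obs 8: x=1 → posterior Gamma(34, 39/4)
obs 9: x=0 → posterior Gamma(34, 43/4)
obs 10: x=4 → posterior Gamma(38, 47/4)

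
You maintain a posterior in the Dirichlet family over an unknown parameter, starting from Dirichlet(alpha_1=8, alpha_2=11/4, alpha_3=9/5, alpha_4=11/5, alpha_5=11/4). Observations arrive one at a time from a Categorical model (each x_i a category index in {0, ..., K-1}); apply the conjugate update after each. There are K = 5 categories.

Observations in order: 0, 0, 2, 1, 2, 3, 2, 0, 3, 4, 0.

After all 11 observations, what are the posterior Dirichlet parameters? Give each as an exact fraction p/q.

obs 1: x=0 → posterior Dirichlet(9, 11/4, 9/5, 11/5, 11/4)
obs 2: x=0 → posterior Dirichlet(10, 11/4, 9/5, 11/5, 11/4)
obs 3: x=2 → posterior Dirichlet(10, 11/4, 14/5, 11/5, 11/4)
obs 4: x=1 → posterior Dirichlet(10, 15/4, 14/5, 11/5, 11/4)
obs 5: x=2 → posterior Dirichlet(10, 15/4, 19/5, 11/5, 11/4)
obs 6: x=3 → posterior Dirichlet(10, 15/4, 19/5, 16/5, 11/4)
obs 7: x=2 → posterior Dirichlet(10, 15/4, 24/5, 16/5, 11/4)
obs 8: x=0 → posterior Dirichlet(11, 15/4, 24/5, 16/5, 11/4)
obs 9: x=3 → posterior Dirichlet(11, 15/4, 24/5, 21/5, 11/4)
obs 10: x=4 → posterior Dirichlet(11, 15/4, 24/5, 21/5, 15/4)
obs 11: x=0 → posterior Dirichlet(12, 15/4, 24/5, 21/5, 15/4)

alpha_1=12, alpha_2=15/4, alpha_3=24/5, alpha_4=21/5, alpha_5=15/4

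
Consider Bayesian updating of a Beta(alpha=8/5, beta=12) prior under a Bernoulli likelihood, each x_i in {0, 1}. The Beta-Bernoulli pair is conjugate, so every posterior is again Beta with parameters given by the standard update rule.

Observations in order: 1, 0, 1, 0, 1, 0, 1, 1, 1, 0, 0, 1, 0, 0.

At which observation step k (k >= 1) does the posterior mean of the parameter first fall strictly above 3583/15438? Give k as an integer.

obs 1: x=1 → posterior Beta(13/5, 12)
obs 2: x=0 → posterior Beta(13/5, 13)
obs 3: x=1 → posterior Beta(18/5, 13)
obs 4: x=0 → posterior Beta(18/5, 14)
obs 5: x=1 → posterior Beta(23/5, 14)
obs 6: x=0 → posterior Beta(23/5, 15)
obs 7: x=1 → posterior Beta(28/5, 15)
obs 8: x=1 → posterior Beta(33/5, 15)
obs 9: x=1 → posterior Beta(38/5, 15)
obs 10: x=0 → posterior Beta(38/5, 16)
obs 11: x=0 → posterior Beta(38/5, 17)
obs 12: x=1 → posterior Beta(43/5, 17)
obs 13: x=0 → posterior Beta(43/5, 18)
obs 14: x=0 → posterior Beta(43/5, 19)

k = 5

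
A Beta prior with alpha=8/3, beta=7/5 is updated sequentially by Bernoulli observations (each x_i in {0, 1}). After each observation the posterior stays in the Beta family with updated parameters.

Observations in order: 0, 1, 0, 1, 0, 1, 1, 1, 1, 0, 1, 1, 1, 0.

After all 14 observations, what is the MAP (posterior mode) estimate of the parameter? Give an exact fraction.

160/241

obs 1: x=0 → posterior Beta(8/3, 12/5)
obs 2: x=1 → posterior Beta(11/3, 12/5)
obs 3: x=0 → posterior Beta(11/3, 17/5)
obs 4: x=1 → posterior Beta(14/3, 17/5)
obs 5: x=0 → posterior Beta(14/3, 22/5)
obs 6: x=1 → posterior Beta(17/3, 22/5)
obs 7: x=1 → posterior Beta(20/3, 22/5)
obs 8: x=1 → posterior Beta(23/3, 22/5)
obs 9: x=1 → posterior Beta(26/3, 22/5)
obs 10: x=0 → posterior Beta(26/3, 27/5)
obs 11: x=1 → posterior Beta(29/3, 27/5)
obs 12: x=1 → posterior Beta(32/3, 27/5)
obs 13: x=1 → posterior Beta(35/3, 27/5)
obs 14: x=0 → posterior Beta(35/3, 32/5)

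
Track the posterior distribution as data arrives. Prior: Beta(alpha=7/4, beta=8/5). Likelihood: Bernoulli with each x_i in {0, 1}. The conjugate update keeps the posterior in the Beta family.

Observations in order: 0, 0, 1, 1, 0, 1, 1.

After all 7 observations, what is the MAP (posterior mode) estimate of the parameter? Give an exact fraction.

95/167

obs 1: x=0 → posterior Beta(7/4, 13/5)
obs 2: x=0 → posterior Beta(7/4, 18/5)
obs 3: x=1 → posterior Beta(11/4, 18/5)
obs 4: x=1 → posterior Beta(15/4, 18/5)
obs 5: x=0 → posterior Beta(15/4, 23/5)
obs 6: x=1 → posterior Beta(19/4, 23/5)
obs 7: x=1 → posterior Beta(23/4, 23/5)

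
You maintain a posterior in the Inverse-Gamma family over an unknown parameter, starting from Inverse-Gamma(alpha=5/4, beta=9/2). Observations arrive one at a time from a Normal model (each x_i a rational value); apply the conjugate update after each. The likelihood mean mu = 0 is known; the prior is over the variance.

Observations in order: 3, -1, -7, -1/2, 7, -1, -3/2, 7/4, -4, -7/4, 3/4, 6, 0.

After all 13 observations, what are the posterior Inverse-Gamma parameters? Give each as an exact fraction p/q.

alpha=31/4, beta=2867/32

obs 1: x=3 → posterior Inverse-Gamma(7/4, 9)
obs 2: x=-1 → posterior Inverse-Gamma(9/4, 19/2)
obs 3: x=-7 → posterior Inverse-Gamma(11/4, 34)
obs 4: x=-1/2 → posterior Inverse-Gamma(13/4, 273/8)
obs 5: x=7 → posterior Inverse-Gamma(15/4, 469/8)
obs 6: x=-1 → posterior Inverse-Gamma(17/4, 473/8)
obs 7: x=-3/2 → posterior Inverse-Gamma(19/4, 241/4)
obs 8: x=7/4 → posterior Inverse-Gamma(21/4, 1977/32)
obs 9: x=-4 → posterior Inverse-Gamma(23/4, 2233/32)
obs 10: x=-7/4 → posterior Inverse-Gamma(25/4, 1141/16)
obs 11: x=3/4 → posterior Inverse-Gamma(27/4, 2291/32)
obs 12: x=6 → posterior Inverse-Gamma(29/4, 2867/32)
obs 13: x=0 → posterior Inverse-Gamma(31/4, 2867/32)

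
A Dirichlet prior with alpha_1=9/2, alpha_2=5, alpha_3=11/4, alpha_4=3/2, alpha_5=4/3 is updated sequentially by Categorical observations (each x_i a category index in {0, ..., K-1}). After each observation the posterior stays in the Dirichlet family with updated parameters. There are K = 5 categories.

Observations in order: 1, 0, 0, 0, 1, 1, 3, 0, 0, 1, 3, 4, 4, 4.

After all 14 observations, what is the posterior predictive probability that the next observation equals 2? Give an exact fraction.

33/349

obs 1: x=1 → posterior Dirichlet(9/2, 6, 11/4, 3/2, 4/3)
obs 2: x=0 → posterior Dirichlet(11/2, 6, 11/4, 3/2, 4/3)
obs 3: x=0 → posterior Dirichlet(13/2, 6, 11/4, 3/2, 4/3)
obs 4: x=0 → posterior Dirichlet(15/2, 6, 11/4, 3/2, 4/3)
obs 5: x=1 → posterior Dirichlet(15/2, 7, 11/4, 3/2, 4/3)
obs 6: x=1 → posterior Dirichlet(15/2, 8, 11/4, 3/2, 4/3)
obs 7: x=3 → posterior Dirichlet(15/2, 8, 11/4, 5/2, 4/3)
obs 8: x=0 → posterior Dirichlet(17/2, 8, 11/4, 5/2, 4/3)
obs 9: x=0 → posterior Dirichlet(19/2, 8, 11/4, 5/2, 4/3)
obs 10: x=1 → posterior Dirichlet(19/2, 9, 11/4, 5/2, 4/3)
obs 11: x=3 → posterior Dirichlet(19/2, 9, 11/4, 7/2, 4/3)
obs 12: x=4 → posterior Dirichlet(19/2, 9, 11/4, 7/2, 7/3)
obs 13: x=4 → posterior Dirichlet(19/2, 9, 11/4, 7/2, 10/3)
obs 14: x=4 → posterior Dirichlet(19/2, 9, 11/4, 7/2, 13/3)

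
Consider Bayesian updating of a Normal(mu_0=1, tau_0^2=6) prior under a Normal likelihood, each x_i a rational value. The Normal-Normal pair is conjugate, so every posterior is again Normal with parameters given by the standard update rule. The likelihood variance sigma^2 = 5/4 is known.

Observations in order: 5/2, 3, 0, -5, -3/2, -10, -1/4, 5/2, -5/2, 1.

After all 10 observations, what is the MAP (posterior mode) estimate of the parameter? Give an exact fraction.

-241/245

obs 1: x=5/2 → posterior Normal(65/29, 30/29)
obs 2: x=3 → posterior Normal(137/53, 30/53)
obs 3: x=0 → posterior Normal(137/77, 30/77)
obs 4: x=-5 → posterior Normal(17/101, 30/101)
obs 5: x=-3/2 → posterior Normal(-19/125, 6/25)
obs 6: x=-10 → posterior Normal(-259/149, 30/149)
obs 7: x=-1/4 → posterior Normal(-265/173, 30/173)
obs 8: x=5/2 → posterior Normal(-205/197, 30/197)
obs 9: x=-5/2 → posterior Normal(-265/221, 30/221)
obs 10: x=1 → posterior Normal(-241/245, 6/49)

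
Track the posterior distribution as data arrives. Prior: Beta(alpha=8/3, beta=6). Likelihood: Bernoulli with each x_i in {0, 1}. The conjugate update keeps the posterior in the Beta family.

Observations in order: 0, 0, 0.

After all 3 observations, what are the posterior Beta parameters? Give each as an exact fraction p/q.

alpha=8/3, beta=9

obs 1: x=0 → posterior Beta(8/3, 7)
obs 2: x=0 → posterior Beta(8/3, 8)
obs 3: x=0 → posterior Beta(8/3, 9)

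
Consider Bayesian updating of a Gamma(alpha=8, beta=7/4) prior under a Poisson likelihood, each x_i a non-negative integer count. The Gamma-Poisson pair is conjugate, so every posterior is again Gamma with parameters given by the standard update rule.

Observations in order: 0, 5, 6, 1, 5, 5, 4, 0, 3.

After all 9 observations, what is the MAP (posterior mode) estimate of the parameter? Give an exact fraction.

obs 1: x=0 → posterior Gamma(8, 11/4)
obs 2: x=5 → posterior Gamma(13, 15/4)
obs 3: x=6 → posterior Gamma(19, 19/4)
obs 4: x=1 → posterior Gamma(20, 23/4)
obs 5: x=5 → posterior Gamma(25, 27/4)
obs 6: x=5 → posterior Gamma(30, 31/4)
obs 7: x=4 → posterior Gamma(34, 35/4)
obs 8: x=0 → posterior Gamma(34, 39/4)
obs 9: x=3 → posterior Gamma(37, 43/4)

144/43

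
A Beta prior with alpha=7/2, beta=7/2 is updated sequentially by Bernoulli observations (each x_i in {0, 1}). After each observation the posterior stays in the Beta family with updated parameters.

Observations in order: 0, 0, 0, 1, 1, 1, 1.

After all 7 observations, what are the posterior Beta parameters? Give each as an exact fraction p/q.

alpha=15/2, beta=13/2

obs 1: x=0 → posterior Beta(7/2, 9/2)
obs 2: x=0 → posterior Beta(7/2, 11/2)
obs 3: x=0 → posterior Beta(7/2, 13/2)
obs 4: x=1 → posterior Beta(9/2, 13/2)
obs 5: x=1 → posterior Beta(11/2, 13/2)
obs 6: x=1 → posterior Beta(13/2, 13/2)
obs 7: x=1 → posterior Beta(15/2, 13/2)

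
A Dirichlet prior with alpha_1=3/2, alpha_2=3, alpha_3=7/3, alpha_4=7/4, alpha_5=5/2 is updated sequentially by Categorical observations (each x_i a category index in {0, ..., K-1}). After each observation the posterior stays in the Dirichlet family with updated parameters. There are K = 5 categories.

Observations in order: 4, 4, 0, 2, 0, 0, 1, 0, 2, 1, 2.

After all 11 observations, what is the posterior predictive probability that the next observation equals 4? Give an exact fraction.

obs 1: x=4 → posterior Dirichlet(3/2, 3, 7/3, 7/4, 7/2)
obs 2: x=4 → posterior Dirichlet(3/2, 3, 7/3, 7/4, 9/2)
obs 3: x=0 → posterior Dirichlet(5/2, 3, 7/3, 7/4, 9/2)
obs 4: x=2 → posterior Dirichlet(5/2, 3, 10/3, 7/4, 9/2)
obs 5: x=0 → posterior Dirichlet(7/2, 3, 10/3, 7/4, 9/2)
obs 6: x=0 → posterior Dirichlet(9/2, 3, 10/3, 7/4, 9/2)
obs 7: x=1 → posterior Dirichlet(9/2, 4, 10/3, 7/4, 9/2)
obs 8: x=0 → posterior Dirichlet(11/2, 4, 10/3, 7/4, 9/2)
obs 9: x=2 → posterior Dirichlet(11/2, 4, 13/3, 7/4, 9/2)
obs 10: x=1 → posterior Dirichlet(11/2, 5, 13/3, 7/4, 9/2)
obs 11: x=2 → posterior Dirichlet(11/2, 5, 16/3, 7/4, 9/2)

54/265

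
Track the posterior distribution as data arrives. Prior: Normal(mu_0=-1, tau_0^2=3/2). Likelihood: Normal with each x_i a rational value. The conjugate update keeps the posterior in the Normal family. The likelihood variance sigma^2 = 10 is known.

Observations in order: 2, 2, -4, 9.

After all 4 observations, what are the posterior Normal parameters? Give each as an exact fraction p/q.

mu_0=7/32, tau_0^2=15/16

obs 1: x=2 → posterior Normal(-14/23, 30/23)
obs 2: x=2 → posterior Normal(-4/13, 15/13)
obs 3: x=-4 → posterior Normal(-20/29, 30/29)
obs 4: x=9 → posterior Normal(7/32, 15/16)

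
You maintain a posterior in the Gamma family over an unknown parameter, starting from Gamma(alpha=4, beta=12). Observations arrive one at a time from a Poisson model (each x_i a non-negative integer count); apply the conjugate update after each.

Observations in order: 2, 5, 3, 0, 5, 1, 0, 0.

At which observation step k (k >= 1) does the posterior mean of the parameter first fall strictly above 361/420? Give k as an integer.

k = 3

obs 1: x=2 → posterior Gamma(6, 13)
obs 2: x=5 → posterior Gamma(11, 14)
obs 3: x=3 → posterior Gamma(14, 15)
obs 4: x=0 → posterior Gamma(14, 16)
obs 5: x=5 → posterior Gamma(19, 17)
obs 6: x=1 → posterior Gamma(20, 18)
obs 7: x=0 → posterior Gamma(20, 19)
obs 8: x=0 → posterior Gamma(20, 20)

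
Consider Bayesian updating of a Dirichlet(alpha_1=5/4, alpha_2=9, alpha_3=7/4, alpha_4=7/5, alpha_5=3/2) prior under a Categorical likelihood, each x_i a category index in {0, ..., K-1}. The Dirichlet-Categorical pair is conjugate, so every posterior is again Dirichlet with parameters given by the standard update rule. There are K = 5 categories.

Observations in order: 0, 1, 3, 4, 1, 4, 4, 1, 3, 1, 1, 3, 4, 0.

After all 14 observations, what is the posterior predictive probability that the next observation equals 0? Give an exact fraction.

obs 1: x=0 → posterior Dirichlet(9/4, 9, 7/4, 7/5, 3/2)
obs 2: x=1 → posterior Dirichlet(9/4, 10, 7/4, 7/5, 3/2)
obs 3: x=3 → posterior Dirichlet(9/4, 10, 7/4, 12/5, 3/2)
obs 4: x=4 → posterior Dirichlet(9/4, 10, 7/4, 12/5, 5/2)
obs 5: x=1 → posterior Dirichlet(9/4, 11, 7/4, 12/5, 5/2)
obs 6: x=4 → posterior Dirichlet(9/4, 11, 7/4, 12/5, 7/2)
obs 7: x=4 → posterior Dirichlet(9/4, 11, 7/4, 12/5, 9/2)
obs 8: x=1 → posterior Dirichlet(9/4, 12, 7/4, 12/5, 9/2)
obs 9: x=3 → posterior Dirichlet(9/4, 12, 7/4, 17/5, 9/2)
obs 10: x=1 → posterior Dirichlet(9/4, 13, 7/4, 17/5, 9/2)
obs 11: x=1 → posterior Dirichlet(9/4, 14, 7/4, 17/5, 9/2)
obs 12: x=3 → posterior Dirichlet(9/4, 14, 7/4, 22/5, 9/2)
obs 13: x=4 → posterior Dirichlet(9/4, 14, 7/4, 22/5, 11/2)
obs 14: x=0 → posterior Dirichlet(13/4, 14, 7/4, 22/5, 11/2)

65/578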